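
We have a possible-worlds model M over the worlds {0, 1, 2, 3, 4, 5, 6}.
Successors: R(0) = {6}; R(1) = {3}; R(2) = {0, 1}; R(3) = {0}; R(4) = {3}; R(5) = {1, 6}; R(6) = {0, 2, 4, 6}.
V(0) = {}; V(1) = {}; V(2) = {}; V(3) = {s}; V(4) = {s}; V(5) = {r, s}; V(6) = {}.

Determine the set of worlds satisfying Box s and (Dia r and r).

Let φ = Box s and (Dia r and r). Evaluate φ at each world:
  0 (successors {6}): φ is false.
  1 (successors {3}): φ is false.
  2 (successors {0, 1}): φ is false.
  3 (successors {0}): φ is false.
  4 (successors {3}): φ is false.
  5 (successors {1, 6}): φ is false.
  6 (successors {0, 2, 4, 6}): φ is false.
For instance, at 4:
  At 4: Box s is true, Dia r and r is false, so Box s and (Dia r and r) is false.
    At 4: Box s requires s at every successor {3}.
      At 3: s is true.
    So Box s is true at 4.
    At 4: Dia r is false, r is false, so Dia r and r is false.
      At 4: Dia r requires r at some successor in {3}.
        At 3: r is false.
      So Dia r is false at 4.
Satisfying worlds: none.

none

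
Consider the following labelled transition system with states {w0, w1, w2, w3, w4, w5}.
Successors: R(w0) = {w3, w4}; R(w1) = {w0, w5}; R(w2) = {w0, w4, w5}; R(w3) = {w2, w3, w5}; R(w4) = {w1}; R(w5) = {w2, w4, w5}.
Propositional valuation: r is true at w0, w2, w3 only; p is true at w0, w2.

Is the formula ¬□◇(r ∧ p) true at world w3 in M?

No

At w3: □◇(r ∧ p) is true, so ¬□◇(r ∧ p) is false.
  At w3: □◇(r ∧ p) requires ◇(r ∧ p) at every successor {w2, w3, w5}.
      At w2: ◇(r ∧ p) requires r ∧ p at some successor in {w0, w4, w5}.
        r ∧ p holds at w0, so ◇(r ∧ p) is true at w2.
      At w3: ◇(r ∧ p) requires r ∧ p at some successor in {w2, w3, w5}.
        r ∧ p holds at w2, so ◇(r ∧ p) is true at w3.
      At w5: ◇(r ∧ p) requires r ∧ p at some successor in {w2, w4, w5}.
        r ∧ p holds at w2, so ◇(r ∧ p) is true at w5.
  So □◇(r ∧ p) is true at w3.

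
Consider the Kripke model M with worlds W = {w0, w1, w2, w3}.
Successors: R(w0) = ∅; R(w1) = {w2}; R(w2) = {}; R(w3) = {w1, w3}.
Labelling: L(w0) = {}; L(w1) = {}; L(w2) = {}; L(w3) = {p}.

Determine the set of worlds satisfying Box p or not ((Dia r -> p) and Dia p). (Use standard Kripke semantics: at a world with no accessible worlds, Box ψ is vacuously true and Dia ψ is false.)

Let φ = Box p or not ((Dia r -> p) and Dia p). Evaluate φ at each world:
  w0 (successors ∅): φ is true.
  w1 (successors {w2}): φ is true.
  w2 (successors ∅): φ is true.
  w3 (successors {w1, w3}): φ is false.
For instance, at w3:
  At w3: Box p is false, not ((Dia r -> p) and Dia p) is false, so Box p or not ((Dia r -> p) and Dia p) is false.
    At w3: Box p requires p at every successor {w1, w3}.
      p fails at w1, so Box p is false at w3.
    At w3: (Dia r -> p) and Dia p is true, so not ((Dia r -> p) and Dia p) is false.
      At w3: Dia r -> p is true, Dia p is true, so (Dia r -> p) and Dia p is true.
Satisfying worlds: {w0, w1, w2}

w0, w1, w2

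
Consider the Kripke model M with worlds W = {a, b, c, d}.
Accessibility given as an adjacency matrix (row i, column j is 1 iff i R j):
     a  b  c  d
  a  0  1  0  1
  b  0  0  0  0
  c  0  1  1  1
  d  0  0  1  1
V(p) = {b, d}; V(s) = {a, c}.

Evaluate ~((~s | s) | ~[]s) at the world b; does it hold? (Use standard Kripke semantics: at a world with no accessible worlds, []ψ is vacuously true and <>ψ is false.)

At b: (~s | s) | ~[]s is true, so ~((~s | s) | ~[]s) is false.
  At b: ~s | s is true, ~[]s is false, so (~s | s) | ~[]s is true.
    At b: []s is true, so ~[]s is false.
      At b: no accessible worlds, so []s holds vacuously.

No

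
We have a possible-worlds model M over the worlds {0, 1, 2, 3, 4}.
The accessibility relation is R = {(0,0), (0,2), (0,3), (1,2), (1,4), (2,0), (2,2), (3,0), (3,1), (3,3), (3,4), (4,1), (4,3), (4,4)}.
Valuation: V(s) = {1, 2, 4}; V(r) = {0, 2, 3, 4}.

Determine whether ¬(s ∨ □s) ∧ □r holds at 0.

At 0: ¬(s ∨ □s) is true, □r is true, so ¬(s ∨ □s) ∧ □r is true.
  At 0: s ∨ □s is false, so ¬(s ∨ □s) is true.
    At 0: s is false, □s is false, so s ∨ □s is false.
      At 0: □s requires s at every successor {0, 2, 3}.
        s fails at 0, so □s is false at 0.
  At 0: □r requires r at every successor {0, 2, 3}.
    At 0: r is true.
    At 2: r is true.
    At 3: r is true.
  So □r is true at 0.

Yes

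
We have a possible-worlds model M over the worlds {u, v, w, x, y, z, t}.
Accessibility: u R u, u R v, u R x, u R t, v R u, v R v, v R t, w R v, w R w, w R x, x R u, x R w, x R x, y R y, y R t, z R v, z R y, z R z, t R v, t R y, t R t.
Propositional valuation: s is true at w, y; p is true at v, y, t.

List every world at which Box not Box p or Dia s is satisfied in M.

Recall that Box ψ holds at a world iff ψ holds at every accessible world, and Dia ψ holds iff ψ holds at some accessible world.
Let φ = Box not Box p or Dia s. Evaluate φ at each world:
  u (successors {u, v, x, t}): φ is false.
  v (successors {u, v, t}): φ is false.
  w (successors {v, w, x}): φ is true.
  x (successors {u, w, x}): φ is true.
  y (successors {y, t}): φ is true.
  z (successors {v, y, z}): φ is true.
  t (successors {v, y, t}): φ is true.
For instance, at v:
  At v: Box not Box p is false, Dia s is false, so Box not Box p or Dia s is false.
    At v: Box not Box p requires not Box p at every successor {u, v, t}.
      not Box p fails at t, so Box not Box p is false at v.
    At v: Dia s requires s at some successor in {u, v, t}.
      At u: s is false.
      At v: s is false.
      At t: s is false.
    So Dia s is false at v.
Satisfying worlds: {w, x, y, z, t}

w, x, y, z, t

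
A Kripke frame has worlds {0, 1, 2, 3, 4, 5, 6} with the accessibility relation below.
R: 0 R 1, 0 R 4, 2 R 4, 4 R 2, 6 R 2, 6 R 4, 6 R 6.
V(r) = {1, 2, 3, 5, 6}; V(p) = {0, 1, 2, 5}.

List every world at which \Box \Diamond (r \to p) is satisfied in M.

1, 2, 3, 4, 5, 6

Let φ = \Box \Diamond (r \to p). Evaluate φ at each world:
  0 (successors {1, 4}): φ is false.
  1 (successors ∅): φ is true.
  2 (successors {4}): φ is true.
  3 (successors ∅): φ is true.
  4 (successors {2}): φ is true.
  5 (successors ∅): φ is true.
  6 (successors {2, 4, 6}): φ is true.
For instance, at 2:
  At 2: \Box \Diamond (r \to p) requires \Diamond (r \to p) at every successor {4}.
      At 4: \Diamond (r \to p) requires r \to p at some successor in {2}.
        r \to p holds at 2, so \Diamond (r \to p) is true at 4.
  So \Box \Diamond (r \to p) is true at 2.
Satisfying worlds: {1, 2, 3, 4, 5, 6}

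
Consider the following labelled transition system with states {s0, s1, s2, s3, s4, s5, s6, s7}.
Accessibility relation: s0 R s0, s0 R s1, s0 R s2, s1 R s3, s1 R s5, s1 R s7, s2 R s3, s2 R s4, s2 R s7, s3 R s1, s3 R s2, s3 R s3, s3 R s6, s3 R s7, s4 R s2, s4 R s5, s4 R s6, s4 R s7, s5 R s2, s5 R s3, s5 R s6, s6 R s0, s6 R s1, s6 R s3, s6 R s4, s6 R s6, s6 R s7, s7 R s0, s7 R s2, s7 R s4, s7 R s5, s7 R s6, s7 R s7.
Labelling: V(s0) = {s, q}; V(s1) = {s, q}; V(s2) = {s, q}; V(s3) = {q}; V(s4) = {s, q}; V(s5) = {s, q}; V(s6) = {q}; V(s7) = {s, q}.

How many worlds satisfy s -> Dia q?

8

Recall that Dia ψ holds at a world iff ψ holds at some accessible world.
Let φ = s -> Dia q. Evaluate φ at each world:
  s0 (successors {s0, s1, s2}): φ is true.
  s1 (successors {s3, s5, s7}): φ is true.
  s2 (successors {s3, s4, s7}): φ is true.
  s3 (successors {s1, s2, s3, s6, s7}): φ is true.
  s4 (successors {s2, s5, s6, s7}): φ is true.
  s5 (successors {s2, s3, s6}): φ is true.
  s6 (successors {s0, s1, s3, s4, s6, s7}): φ is true.
  s7 (successors {s0, s2, s4, s5, s6, s7}): φ is true.
For instance, at s6:
  At s6: s is false, Dia q is true, so s -> Dia q is true.
    At s6: Dia q requires q at some successor in {s0, s1, s3, s4, s6, s7}.
      q holds at s0, so Dia q is true at s6.
Satisfying worlds: {s0, s1, s2, s3, s4, s5, s6, s7}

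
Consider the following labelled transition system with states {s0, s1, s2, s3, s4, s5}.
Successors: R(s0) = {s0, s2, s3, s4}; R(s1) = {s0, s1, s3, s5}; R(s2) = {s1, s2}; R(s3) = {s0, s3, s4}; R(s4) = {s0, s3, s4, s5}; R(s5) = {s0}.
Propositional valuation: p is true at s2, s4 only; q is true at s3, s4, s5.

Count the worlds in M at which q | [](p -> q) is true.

4

Recall that []ψ holds at a world iff ψ holds at every accessible world, and <>ψ holds iff ψ holds at some accessible world.
Let φ = q | [](p -> q). Evaluate φ at each world:
  s0 (successors {s0, s2, s3, s4}): φ is false.
  s1 (successors {s0, s1, s3, s5}): φ is true.
  s2 (successors {s1, s2}): φ is false.
  s3 (successors {s0, s3, s4}): φ is true.
  s4 (successors {s0, s3, s4, s5}): φ is true.
  s5 (successors {s0}): φ is true.
For instance, at s0:
  At s0: q is false, [](p -> q) is false, so q | [](p -> q) is false.
    At s0: [](p -> q) requires p -> q at every successor {s0, s2, s3, s4}.
      p -> q fails at s2, so [](p -> q) is false at s0.
Satisfying worlds: {s1, s3, s4, s5}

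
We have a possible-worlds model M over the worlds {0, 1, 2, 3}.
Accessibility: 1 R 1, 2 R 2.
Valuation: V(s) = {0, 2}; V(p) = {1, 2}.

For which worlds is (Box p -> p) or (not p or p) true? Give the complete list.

Let φ = (Box p -> p) or (not p or p). Evaluate φ at each world:
  0 (successors ∅): φ is true.
  1 (successors {1}): φ is true.
  2 (successors {2}): φ is true.
  3 (successors ∅): φ is true.
For instance, at 1:
  At 1: Box p -> p is true, not p or p is true, so (Box p -> p) or (not p or p) is true.
    At 1: Box p is true, p is true, so Box p -> p is true.
      At 1: Box p requires p at every successor {1}.
        At 1: p is true.
      So Box p is true at 1.
Satisfying worlds: {0, 1, 2, 3}

0, 1, 2, 3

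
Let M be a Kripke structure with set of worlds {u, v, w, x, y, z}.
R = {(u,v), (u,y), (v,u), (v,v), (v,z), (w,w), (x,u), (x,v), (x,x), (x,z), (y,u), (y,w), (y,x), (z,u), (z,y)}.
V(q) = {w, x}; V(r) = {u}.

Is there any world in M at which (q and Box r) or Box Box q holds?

Yes

Let φ = (q and Box r) or Box Box q. Evaluate φ at each world:
  u (successors {v, y}): φ is false.
  v (successors {u, v, z}): φ is false.
  w (successors {w}): φ is true.
  x (successors {u, v, x, z}): φ is false.
  y (successors {u, w, x}): φ is false.
  z (successors {u, y}): φ is false.
Detail at w (witness):
  At w: q and Box r is false, Box Box q is true, so (q and Box r) or Box Box q is true.
    At w: q is true, Box r is false, so q and Box r is false.
      At w: Box r requires r at every successor {w}.
        r fails at w, so Box r is false at w.
    At w: Box Box q requires Box q at every successor {w}.
      At w: Box q is true.
    So Box Box q is true at w.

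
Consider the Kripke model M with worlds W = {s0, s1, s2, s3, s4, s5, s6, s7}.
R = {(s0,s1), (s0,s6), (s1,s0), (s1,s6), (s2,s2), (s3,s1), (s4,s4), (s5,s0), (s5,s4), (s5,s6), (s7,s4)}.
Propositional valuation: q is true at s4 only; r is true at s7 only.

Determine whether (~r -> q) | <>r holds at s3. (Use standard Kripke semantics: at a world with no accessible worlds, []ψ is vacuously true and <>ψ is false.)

No

At s3: ~r -> q is false, <>r is false, so (~r -> q) | <>r is false.
  At s3: <>r requires r at some successor in {s1}.
    At s1: r is false.
  So <>r is false at s3.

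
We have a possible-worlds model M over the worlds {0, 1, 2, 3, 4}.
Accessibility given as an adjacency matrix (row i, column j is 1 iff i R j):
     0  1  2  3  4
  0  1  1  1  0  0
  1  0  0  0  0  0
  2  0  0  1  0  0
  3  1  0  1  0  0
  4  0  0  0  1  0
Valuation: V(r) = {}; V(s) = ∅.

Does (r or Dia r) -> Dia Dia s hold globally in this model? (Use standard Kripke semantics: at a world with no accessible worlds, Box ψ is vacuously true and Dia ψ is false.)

Yes

Let φ = (r or Dia r) -> Dia Dia s. Evaluate φ at each world:
  0 (successors {0, 1, 2}): φ is true.
  1 (successors ∅): φ is true.
  2 (successors {2}): φ is true.
  3 (successors {0, 2}): φ is true.
  4 (successors {3}): φ is true.
For instance, at 2:
  At 2: r or Dia r is false, Dia Dia s is false, so (r or Dia r) -> Dia Dia s is true.
    At 2: r is false, Dia r is false, so r or Dia r is false.
      At 2: Dia r requires r at some successor in {2}.
        At 2: r is false.
      So Dia r is false at 2.
    At 2: Dia Dia s requires Dia s at some successor in {2}.
      At 2: Dia s is false.
    So Dia Dia s is false at 2.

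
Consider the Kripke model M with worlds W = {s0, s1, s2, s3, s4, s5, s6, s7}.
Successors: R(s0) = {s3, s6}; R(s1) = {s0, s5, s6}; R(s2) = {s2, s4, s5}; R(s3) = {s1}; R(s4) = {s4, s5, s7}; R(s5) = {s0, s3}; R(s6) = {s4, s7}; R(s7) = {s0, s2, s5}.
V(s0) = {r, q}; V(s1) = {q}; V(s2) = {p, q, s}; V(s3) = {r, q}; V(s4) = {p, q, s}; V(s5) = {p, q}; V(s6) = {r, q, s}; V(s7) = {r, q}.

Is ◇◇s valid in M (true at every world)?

Yes

Let φ = ◇◇s. Evaluate φ at each world:
  s0 (successors {s3, s6}): φ is true.
  s1 (successors {s0, s5, s6}): φ is true.
  s2 (successors {s2, s4, s5}): φ is true.
  s3 (successors {s1}): φ is true.
  s4 (successors {s4, s5, s7}): φ is true.
  s5 (successors {s0, s3}): φ is true.
  s6 (successors {s4, s7}): φ is true.
  s7 (successors {s0, s2, s5}): φ is true.
For instance, at s3:
  At s3: ◇◇s requires ◇s at some successor in {s1}.
    ◇s holds at s1, so ◇◇s is true at s3.
      At s1: ◇s requires s at some successor in {s0, s5, s6}.
        s holds at s6, so ◇s is true at s1.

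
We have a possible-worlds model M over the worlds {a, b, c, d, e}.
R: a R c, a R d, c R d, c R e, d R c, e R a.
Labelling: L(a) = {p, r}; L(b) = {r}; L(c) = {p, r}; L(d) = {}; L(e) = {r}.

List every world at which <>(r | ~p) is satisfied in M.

a, c, d, e

Recall that <>ψ holds at a world iff ψ holds at some accessible world.
Let φ = <>(r | ~p). Evaluate φ at each world:
  a (successors {c, d}): φ is true.
  b (successors ∅): φ is false.
  c (successors {d, e}): φ is true.
  d (successors {c}): φ is true.
  e (successors {a}): φ is true.
For instance, at d:
  At d: <>(r | ~p) requires r | ~p at some successor in {c}.
    r | ~p holds at c, so <>(r | ~p) is true at d.
Satisfying worlds: {a, c, d, e}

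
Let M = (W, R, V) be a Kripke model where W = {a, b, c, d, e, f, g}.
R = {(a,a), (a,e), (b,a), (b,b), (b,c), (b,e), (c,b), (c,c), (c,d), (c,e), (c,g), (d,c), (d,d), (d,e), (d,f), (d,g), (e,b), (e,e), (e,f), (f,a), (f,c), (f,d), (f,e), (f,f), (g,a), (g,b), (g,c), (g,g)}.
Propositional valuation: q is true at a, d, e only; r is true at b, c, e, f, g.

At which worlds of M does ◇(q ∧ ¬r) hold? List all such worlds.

Let φ = ◇(q ∧ ¬r). Evaluate φ at each world:
  a (successors {a, e}): φ is true.
  b (successors {a, b, c, e}): φ is true.
  c (successors {b, c, d, e, g}): φ is true.
  d (successors {c, d, e, f, g}): φ is true.
  e (successors {b, e, f}): φ is false.
  f (successors {a, c, d, e, f}): φ is true.
  g (successors {a, b, c, g}): φ is true.
For instance, at a:
  At a: ◇(q ∧ ¬r) requires q ∧ ¬r at some successor in {a, e}.
    q ∧ ¬r holds at a, so ◇(q ∧ ¬r) is true at a.
Satisfying worlds: {a, b, c, d, f, g}

a, b, c, d, f, g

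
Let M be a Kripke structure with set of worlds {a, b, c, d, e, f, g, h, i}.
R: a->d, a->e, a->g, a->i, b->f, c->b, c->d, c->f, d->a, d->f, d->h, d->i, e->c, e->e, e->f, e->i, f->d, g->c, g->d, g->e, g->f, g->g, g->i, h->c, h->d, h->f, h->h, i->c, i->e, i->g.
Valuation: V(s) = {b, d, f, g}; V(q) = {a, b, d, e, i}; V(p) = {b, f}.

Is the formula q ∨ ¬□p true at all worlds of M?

Yes

Let φ = q ∨ ¬□p. Evaluate φ at each world:
  a (successors {d, e, g, i}): φ is true.
  b (successors {f}): φ is true.
  c (successors {b, d, f}): φ is true.
  d (successors {a, f, h, i}): φ is true.
  e (successors {c, e, f, i}): φ is true.
  f (successors {d}): φ is true.
  g (successors {c, d, e, f, g, i}): φ is true.
  h (successors {c, d, f, h}): φ is true.
  i (successors {c, e, g}): φ is true.
For instance, at d:
  At d: q is true, ¬□p is true, so q ∨ ¬□p is true.
    At d: □p is false, so ¬□p is true.
      At d: □p requires p at every successor {a, f, h, i}.
        p fails at a, so □p is false at d.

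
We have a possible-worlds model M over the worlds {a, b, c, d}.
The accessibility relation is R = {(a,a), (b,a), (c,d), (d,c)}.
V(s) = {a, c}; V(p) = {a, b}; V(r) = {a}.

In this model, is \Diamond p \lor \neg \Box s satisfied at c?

Yes

At c: \Diamond p is false, \neg \Box s is true, so \Diamond p \lor \neg \Box s is true.
  At c: \Diamond p requires p at some successor in {d}.
    At d: p is false.
  So \Diamond p is false at c.
  At c: \Box s is false, so \neg \Box s is true.
    At c: \Box s requires s at every successor {d}.
      s fails at d, so \Box s is false at c.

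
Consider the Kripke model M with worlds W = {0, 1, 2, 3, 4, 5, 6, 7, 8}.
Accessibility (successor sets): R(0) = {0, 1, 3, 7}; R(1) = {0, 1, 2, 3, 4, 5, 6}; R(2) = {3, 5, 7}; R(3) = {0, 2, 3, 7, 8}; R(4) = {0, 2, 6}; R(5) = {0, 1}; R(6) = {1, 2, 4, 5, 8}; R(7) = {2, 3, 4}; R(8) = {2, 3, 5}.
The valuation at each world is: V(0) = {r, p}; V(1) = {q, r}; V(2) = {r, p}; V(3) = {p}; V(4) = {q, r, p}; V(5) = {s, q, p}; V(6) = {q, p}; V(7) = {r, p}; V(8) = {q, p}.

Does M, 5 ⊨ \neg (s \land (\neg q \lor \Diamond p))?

No

Recall that \Diamond ψ holds at a world iff ψ holds at some accessible world.
At 5: s \land (\neg q \lor \Diamond p) is true, so \neg (s \land (\neg q \lor \Diamond p)) is false.
  At 5: s is true, \neg q \lor \Diamond p is true, so s \land (\neg q \lor \Diamond p) is true.
    At 5: \neg q is false, \Diamond p is true, so \neg q \lor \Diamond p is true.
      At 5: \Diamond p requires p at some successor in {0, 1}.
        p holds at 0, so \Diamond p is true at 5.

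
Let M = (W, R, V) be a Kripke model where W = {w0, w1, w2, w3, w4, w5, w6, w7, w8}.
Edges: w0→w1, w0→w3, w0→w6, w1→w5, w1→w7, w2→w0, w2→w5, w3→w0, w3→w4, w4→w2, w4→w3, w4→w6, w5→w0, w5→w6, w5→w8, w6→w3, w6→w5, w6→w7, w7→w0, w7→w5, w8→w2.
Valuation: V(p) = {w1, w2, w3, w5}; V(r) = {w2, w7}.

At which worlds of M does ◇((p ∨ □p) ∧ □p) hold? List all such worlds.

Let φ = ◇((p ∨ □p) ∧ □p). Evaluate φ at each world:
  w0 (successors {w1, w3, w6}): φ is false.
  w1 (successors {w5, w7}): φ is false.
  w2 (successors {w0, w5}): φ is false.
  w3 (successors {w0, w4}): φ is false.
  w4 (successors {w2, w3, w6}): φ is false.
  w5 (successors {w0, w6, w8}): φ is true.
  w6 (successors {w3, w5, w7}): φ is false.
  w7 (successors {w0, w5}): φ is false.
  w8 (successors {w2}): φ is false.
For instance, at w2:
  At w2: ◇((p ∨ □p) ∧ □p) requires (p ∨ □p) ∧ □p at some successor in {w0, w5}.
    At w0: (p ∨ □p) ∧ □p is false.
    At w5: (p ∨ □p) ∧ □p is false.
  So ◇((p ∨ □p) ∧ □p) is false at w2.
Satisfying worlds: {w5}

w5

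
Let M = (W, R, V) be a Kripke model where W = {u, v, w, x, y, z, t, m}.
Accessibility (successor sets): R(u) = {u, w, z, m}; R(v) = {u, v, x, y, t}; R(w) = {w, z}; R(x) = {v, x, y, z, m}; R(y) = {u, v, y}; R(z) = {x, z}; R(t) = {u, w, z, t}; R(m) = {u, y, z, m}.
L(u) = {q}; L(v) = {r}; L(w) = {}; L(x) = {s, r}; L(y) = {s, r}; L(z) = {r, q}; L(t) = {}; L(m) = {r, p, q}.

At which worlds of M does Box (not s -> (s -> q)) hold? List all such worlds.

Recall that Box ψ holds at a world iff ψ holds at every accessible world, and Dia ψ holds iff ψ holds at some accessible world.
Let φ = Box (not s -> (s -> q)). Evaluate φ at each world:
  u (successors {u, w, z, m}): φ is true.
  v (successors {u, v, x, y, t}): φ is true.
  w (successors {w, z}): φ is true.
  x (successors {v, x, y, z, m}): φ is true.
  y (successors {u, v, y}): φ is true.
  z (successors {x, z}): φ is true.
  t (successors {u, w, z, t}): φ is true.
  m (successors {u, y, z, m}): φ is true.
For instance, at z:
  At z: Box (not s -> (s -> q)) requires not s -> (s -> q) at every successor {x, z}.
    At x: not s -> (s -> q) is true.
    At z: not s -> (s -> q) is true.
  So Box (not s -> (s -> q)) is true at z.
Satisfying worlds: {u, v, w, x, y, z, t, m}

u, v, w, x, y, z, t, m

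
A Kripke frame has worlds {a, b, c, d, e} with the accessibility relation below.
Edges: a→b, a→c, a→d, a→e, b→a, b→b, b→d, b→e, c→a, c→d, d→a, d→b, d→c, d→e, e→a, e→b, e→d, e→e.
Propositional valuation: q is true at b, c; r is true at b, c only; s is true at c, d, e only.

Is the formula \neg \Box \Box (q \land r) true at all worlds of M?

Let φ = \neg \Box \Box (q \land r). Evaluate φ at each world:
  a (successors {b, c, d, e}): φ is true.
  b (successors {a, b, d, e}): φ is true.
  c (successors {a, d}): φ is true.
  d (successors {a, b, c, e}): φ is true.
  e (successors {a, b, d, e}): φ is true.
For instance, at e:
  At e: \Box \Box (q \land r) is false, so \neg \Box \Box (q \land r) is true.
    At e: \Box \Box (q \land r) requires \Box (q \land r) at every successor {a, b, d, e}.
      \Box (q \land r) fails at a, so \Box \Box (q \land r) is false at e.

Yes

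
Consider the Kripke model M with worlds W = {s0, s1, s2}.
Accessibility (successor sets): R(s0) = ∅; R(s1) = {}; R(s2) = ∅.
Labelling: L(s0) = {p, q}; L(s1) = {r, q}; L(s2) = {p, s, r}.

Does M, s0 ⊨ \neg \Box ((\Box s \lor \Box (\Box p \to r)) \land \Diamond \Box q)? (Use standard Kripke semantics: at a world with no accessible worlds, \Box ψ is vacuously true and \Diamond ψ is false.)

At s0: \Box ((\Box s \lor \Box (\Box p \to r)) \land \Diamond \Box q) is true, so \neg \Box ((\Box s \lor \Box (\Box p \to r)) \land \Diamond \Box q) is false.
  At s0: no accessible worlds, so \Box ((\Box s \lor \Box (\Box p \to r)) \land \Diamond \Box q) holds vacuously.

No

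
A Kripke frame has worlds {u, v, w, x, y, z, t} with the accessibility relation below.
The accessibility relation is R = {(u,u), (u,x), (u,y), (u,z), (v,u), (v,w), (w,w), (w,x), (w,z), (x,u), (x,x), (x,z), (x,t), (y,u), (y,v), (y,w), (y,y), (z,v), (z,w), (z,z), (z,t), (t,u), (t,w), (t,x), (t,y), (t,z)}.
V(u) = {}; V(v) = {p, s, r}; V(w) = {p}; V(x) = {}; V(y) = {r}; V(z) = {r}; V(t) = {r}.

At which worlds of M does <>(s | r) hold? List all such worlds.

Let φ = <>(s | r). Evaluate φ at each world:
  u (successors {u, x, y, z}): φ is true.
  v (successors {u, w}): φ is false.
  w (successors {w, x, z}): φ is true.
  x (successors {u, x, z, t}): φ is true.
  y (successors {u, v, w, y}): φ is true.
  z (successors {v, w, z, t}): φ is true.
  t (successors {u, w, x, y, z}): φ is true.
For instance, at w:
  At w: <>(s | r) requires s | r at some successor in {w, x, z}.
    s | r holds at z, so <>(s | r) is true at w.
Satisfying worlds: {u, w, x, y, z, t}

u, w, x, y, z, t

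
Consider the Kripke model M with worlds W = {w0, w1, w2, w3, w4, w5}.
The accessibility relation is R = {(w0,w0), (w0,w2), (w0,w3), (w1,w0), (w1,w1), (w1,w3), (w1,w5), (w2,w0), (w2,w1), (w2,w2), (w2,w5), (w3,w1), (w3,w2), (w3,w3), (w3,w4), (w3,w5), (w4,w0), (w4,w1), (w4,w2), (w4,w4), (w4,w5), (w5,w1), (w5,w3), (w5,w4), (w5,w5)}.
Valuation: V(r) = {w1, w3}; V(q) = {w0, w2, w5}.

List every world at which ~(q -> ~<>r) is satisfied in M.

Let φ = ~(q -> ~<>r). Evaluate φ at each world:
  w0 (successors {w0, w2, w3}): φ is true.
  w1 (successors {w0, w1, w3, w5}): φ is false.
  w2 (successors {w0, w1, w2, w5}): φ is true.
  w3 (successors {w1, w2, w3, w4, w5}): φ is false.
  w4 (successors {w0, w1, w2, w4, w5}): φ is false.
  w5 (successors {w1, w3, w4, w5}): φ is true.
For instance, at w0:
  At w0: q -> ~<>r is false, so ~(q -> ~<>r) is true.
    At w0: q is true, ~<>r is false, so q -> ~<>r is false.
      At w0: <>r is true, so ~<>r is false.
Satisfying worlds: {w0, w2, w5}

w0, w2, w5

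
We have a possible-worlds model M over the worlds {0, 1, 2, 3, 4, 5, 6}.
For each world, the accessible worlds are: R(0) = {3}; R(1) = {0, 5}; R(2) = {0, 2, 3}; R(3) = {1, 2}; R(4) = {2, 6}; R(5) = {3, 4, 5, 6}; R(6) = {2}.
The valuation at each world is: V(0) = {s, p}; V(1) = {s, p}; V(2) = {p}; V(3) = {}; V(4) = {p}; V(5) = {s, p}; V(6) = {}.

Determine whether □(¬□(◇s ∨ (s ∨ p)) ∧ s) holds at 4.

No

At 4: □(¬□(◇s ∨ (s ∨ p)) ∧ s) requires ¬□(◇s ∨ (s ∨ p)) ∧ s at every successor {2, 6}.
  ¬□(◇s ∨ (s ∨ p)) ∧ s fails at 2, so □(¬□(◇s ∨ (s ∨ p)) ∧ s) is false at 4.
    At 2: ¬□(◇s ∨ (s ∨ p)) is false, s is false, so ¬□(◇s ∨ (s ∨ p)) ∧ s is false.
      At 2: □(◇s ∨ (s ∨ p)) is true, so ¬□(◇s ∨ (s ∨ p)) is false.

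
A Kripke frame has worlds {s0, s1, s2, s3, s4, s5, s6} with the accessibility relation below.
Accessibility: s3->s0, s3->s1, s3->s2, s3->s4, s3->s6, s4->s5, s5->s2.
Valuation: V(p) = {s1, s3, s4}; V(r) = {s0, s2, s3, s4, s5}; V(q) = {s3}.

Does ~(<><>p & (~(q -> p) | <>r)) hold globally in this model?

Let φ = ~(<><>p & (~(q -> p) | <>r)). Evaluate φ at each world:
  s0 (successors ∅): φ is true.
  s1 (successors ∅): φ is true.
  s2 (successors ∅): φ is true.
  s3 (successors {s0, s1, s2, s4, s6}): φ is true.
  s4 (successors {s5}): φ is true.
  s5 (successors {s2}): φ is true.
  s6 (successors ∅): φ is true.
For instance, at s5:
  At s5: <><>p & (~(q -> p) | <>r) is false, so ~(<><>p & (~(q -> p) | <>r)) is true.
    At s5: <><>p is false, ~(q -> p) | <>r is true, so <><>p & (~(q -> p) | <>r) is false.
      At s5: <><>p requires <>p at some successor in {s2}.
        At s2: <>p is false.
      So <><>p is false at s5.
      At s5: ~(q -> p) is false, <>r is true, so ~(q -> p) | <>r is true.

Yes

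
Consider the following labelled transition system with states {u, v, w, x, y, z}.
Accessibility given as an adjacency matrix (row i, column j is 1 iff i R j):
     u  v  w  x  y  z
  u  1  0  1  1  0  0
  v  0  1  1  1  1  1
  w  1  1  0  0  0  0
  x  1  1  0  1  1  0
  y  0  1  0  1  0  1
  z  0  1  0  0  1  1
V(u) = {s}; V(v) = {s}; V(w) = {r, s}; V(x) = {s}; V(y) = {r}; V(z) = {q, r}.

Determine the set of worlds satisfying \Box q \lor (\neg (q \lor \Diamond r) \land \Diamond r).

none

Recall that \Box ψ holds at a world iff ψ holds at every accessible world, and \Diamond ψ holds iff ψ holds at some accessible world.
Let φ = \Box q \lor (\neg (q \lor \Diamond r) \land \Diamond r). Evaluate φ at each world:
  u (successors {u, w, x}): φ is false.
  v (successors {v, w, x, y, z}): φ is false.
  w (successors {u, v}): φ is false.
  x (successors {u, v, x, y}): φ is false.
  y (successors {v, x, z}): φ is false.
  z (successors {v, y, z}): φ is false.
For instance, at w:
  At w: \Box q is false, \neg (q \lor \Diamond r) \land \Diamond r is false, so \Box q \lor (\neg (q \lor \Diamond r) \land \Diamond r) is false.
    At w: \Box q requires q at every successor {u, v}.
      q fails at u, so \Box q is false at w.
    At w: \neg (q \lor \Diamond r) is true, \Diamond r is false, so \neg (q \lor \Diamond r) \land \Diamond r is false.
      At w: q \lor \Diamond r is false, so \neg (q \lor \Diamond r) is true.
      At w: \Diamond r requires r at some successor in {u, v}.
        At u: r is false.
        At v: r is false.
      So \Diamond r is false at w.
Satisfying worlds: none.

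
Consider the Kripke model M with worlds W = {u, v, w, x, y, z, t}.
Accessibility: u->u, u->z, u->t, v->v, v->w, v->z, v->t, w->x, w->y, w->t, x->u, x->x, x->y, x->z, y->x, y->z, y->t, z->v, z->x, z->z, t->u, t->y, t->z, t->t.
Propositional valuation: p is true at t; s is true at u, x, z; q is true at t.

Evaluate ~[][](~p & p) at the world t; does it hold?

At t: [][](~p & p) is false, so ~[][](~p & p) is true.
  At t: [][](~p & p) requires [](~p & p) at every successor {u, y, z, t}.
    [](~p & p) fails at u, so [][](~p & p) is false at t.
      At u: [](~p & p) requires ~p & p at every successor {u, z, t}.
        ~p & p fails at u, so [](~p & p) is false at u.

Yes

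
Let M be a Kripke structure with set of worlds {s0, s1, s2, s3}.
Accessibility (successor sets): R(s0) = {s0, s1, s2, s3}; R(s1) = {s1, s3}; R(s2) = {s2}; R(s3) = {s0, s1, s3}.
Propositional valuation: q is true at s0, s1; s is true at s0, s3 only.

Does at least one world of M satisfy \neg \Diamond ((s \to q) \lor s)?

No

Let φ = \neg \Diamond ((s \to q) \lor s). Evaluate φ at each world:
  s0 (successors {s0, s1, s2, s3}): φ is false.
  s1 (successors {s1, s3}): φ is false.
  s2 (successors {s2}): φ is false.
  s3 (successors {s0, s1, s3}): φ is false.
For instance, at s0:
  At s0: \Diamond ((s \to q) \lor s) is true, so \neg \Diamond ((s \to q) \lor s) is false.
    At s0: \Diamond ((s \to q) \lor s) requires (s \to q) \lor s at some successor in {s0, s1, s2, s3}.
      (s \to q) \lor s holds at s0, so \Diamond ((s \to q) \lor s) is true at s0.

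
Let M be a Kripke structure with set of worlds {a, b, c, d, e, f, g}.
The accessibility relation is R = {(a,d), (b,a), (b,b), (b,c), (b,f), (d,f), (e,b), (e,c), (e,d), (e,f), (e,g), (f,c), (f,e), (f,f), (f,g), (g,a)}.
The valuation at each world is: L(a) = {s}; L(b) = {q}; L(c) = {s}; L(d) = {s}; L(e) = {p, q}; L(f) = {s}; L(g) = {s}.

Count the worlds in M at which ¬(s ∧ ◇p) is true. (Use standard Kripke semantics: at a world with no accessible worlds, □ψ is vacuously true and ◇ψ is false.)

6

Recall that ◇ψ holds at a world iff ψ holds at some accessible world.
Let φ = ¬(s ∧ ◇p). Evaluate φ at each world:
  a (successors {d}): φ is true.
  b (successors {a, b, c, f}): φ is true.
  c (successors ∅): φ is true.
  d (successors {f}): φ is true.
  e (successors {b, c, d, f, g}): φ is true.
  f (successors {c, e, f, g}): φ is false.
  g (successors {a}): φ is true.
For instance, at e:
  At e: s ∧ ◇p is false, so ¬(s ∧ ◇p) is true.
    At e: s is false, ◇p is false, so s ∧ ◇p is false.
      At e: ◇p requires p at some successor in {b, c, d, f, g}.
        At b: p is false.
        At c: p is false.
        At d: p is false.
        At f: p is false.
        At g: p is false.
      So ◇p is false at e.
Satisfying worlds: {a, b, c, d, e, g}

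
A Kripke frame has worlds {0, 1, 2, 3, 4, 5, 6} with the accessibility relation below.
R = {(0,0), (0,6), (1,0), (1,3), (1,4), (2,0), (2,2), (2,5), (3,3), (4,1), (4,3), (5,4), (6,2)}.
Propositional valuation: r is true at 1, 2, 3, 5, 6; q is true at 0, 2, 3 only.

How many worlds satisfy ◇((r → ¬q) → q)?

Recall that ◇ψ holds at a world iff ψ holds at some accessible world.
Let φ = ◇((r → ¬q) → q). Evaluate φ at each world:
  0 (successors {0, 6}): φ is true.
  1 (successors {0, 3, 4}): φ is true.
  2 (successors {0, 2, 5}): φ is true.
  3 (successors {3}): φ is true.
  4 (successors {1, 3}): φ is true.
  5 (successors {4}): φ is false.
  6 (successors {2}): φ is true.
For instance, at 0:
  At 0: ◇((r → ¬q) → q) requires (r → ¬q) → q at some successor in {0, 6}.
    (r → ¬q) → q holds at 0, so ◇((r → ¬q) → q) is true at 0.
Satisfying worlds: {0, 1, 2, 3, 4, 6}

6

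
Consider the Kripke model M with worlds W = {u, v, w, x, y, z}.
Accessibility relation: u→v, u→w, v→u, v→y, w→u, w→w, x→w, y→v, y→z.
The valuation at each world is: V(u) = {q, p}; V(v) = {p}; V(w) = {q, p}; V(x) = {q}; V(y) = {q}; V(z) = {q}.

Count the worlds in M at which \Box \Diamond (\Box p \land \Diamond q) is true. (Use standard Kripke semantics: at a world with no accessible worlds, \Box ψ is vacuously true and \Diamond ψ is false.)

4

Let φ = \Box \Diamond (\Box p \land \Diamond q). Evaluate φ at each world:
  u (successors {v, w}): φ is true.
  v (successors {u, y}): φ is false.
  w (successors {u, w}): φ is true.
  x (successors {w}): φ is true.
  y (successors {v, z}): φ is false.
  z (successors ∅): φ is true.
For instance, at w:
  At w: \Box \Diamond (\Box p \land \Diamond q) requires \Diamond (\Box p \land \Diamond q) at every successor {u, w}.
      At u: \Diamond (\Box p \land \Diamond q) requires \Box p \land \Diamond q at some successor in {v, w}.
        \Box p \land \Diamond q holds at w, so \Diamond (\Box p \land \Diamond q) is true at u.
      At w: \Diamond (\Box p \land \Diamond q) requires \Box p \land \Diamond q at some successor in {u, w}.
        \Box p \land \Diamond q holds at u, so \Diamond (\Box p \land \Diamond q) is true at w.
  So \Box \Diamond (\Box p \land \Diamond q) is true at w.
Satisfying worlds: {u, w, x, z}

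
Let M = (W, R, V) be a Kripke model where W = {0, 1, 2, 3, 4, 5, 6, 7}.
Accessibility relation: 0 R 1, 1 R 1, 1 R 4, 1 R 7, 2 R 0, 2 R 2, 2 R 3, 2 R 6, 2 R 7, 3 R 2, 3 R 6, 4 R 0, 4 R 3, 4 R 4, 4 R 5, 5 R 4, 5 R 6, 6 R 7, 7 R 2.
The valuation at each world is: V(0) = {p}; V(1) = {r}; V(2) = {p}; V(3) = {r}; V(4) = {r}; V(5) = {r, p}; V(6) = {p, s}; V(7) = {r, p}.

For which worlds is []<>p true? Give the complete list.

Let φ = []<>p. Evaluate φ at each world:
  0 (successors {1}): φ is true.
  1 (successors {1, 4, 7}): φ is true.
  2 (successors {0, 2, 3, 6, 7}): φ is false.
  3 (successors {2, 6}): φ is true.
  4 (successors {0, 3, 4, 5}): φ is false.
  5 (successors {4, 6}): φ is true.
  6 (successors {7}): φ is true.
  7 (successors {2}): φ is true.
For instance, at 6:
  At 6: []<>p requires <>p at every successor {7}.
      At 7: <>p requires p at some successor in {2}.
        p holds at 2, so <>p is true at 7.
  So []<>p is true at 6.
Satisfying worlds: {0, 1, 3, 5, 6, 7}

0, 1, 3, 5, 6, 7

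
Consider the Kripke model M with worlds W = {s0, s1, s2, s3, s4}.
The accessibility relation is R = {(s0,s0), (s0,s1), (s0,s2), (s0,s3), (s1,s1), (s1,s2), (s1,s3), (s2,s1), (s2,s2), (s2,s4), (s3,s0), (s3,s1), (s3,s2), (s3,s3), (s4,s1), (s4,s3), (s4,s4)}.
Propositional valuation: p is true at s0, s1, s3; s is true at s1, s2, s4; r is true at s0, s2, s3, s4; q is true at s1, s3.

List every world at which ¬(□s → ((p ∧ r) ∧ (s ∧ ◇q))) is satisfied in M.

s2

Let φ = ¬(□s → ((p ∧ r) ∧ (s ∧ ◇q))). Evaluate φ at each world:
  s0 (successors {s0, s1, s2, s3}): φ is false.
  s1 (successors {s1, s2, s3}): φ is false.
  s2 (successors {s1, s2, s4}): φ is true.
  s3 (successors {s0, s1, s2, s3}): φ is false.
  s4 (successors {s1, s3, s4}): φ is false.
For instance, at s0:
  At s0: □s → ((p ∧ r) ∧ (s ∧ ◇q)) is true, so ¬(□s → ((p ∧ r) ∧ (s ∧ ◇q))) is false.
    At s0: □s is false, (p ∧ r) ∧ (s ∧ ◇q) is false, so □s → ((p ∧ r) ∧ (s ∧ ◇q)) is true.
      At s0: □s requires s at every successor {s0, s1, s2, s3}.
        s fails at s0, so □s is false at s0.
      At s0: p ∧ r is true, s ∧ ◇q is false, so (p ∧ r) ∧ (s ∧ ◇q) is false.
Satisfying worlds: {s2}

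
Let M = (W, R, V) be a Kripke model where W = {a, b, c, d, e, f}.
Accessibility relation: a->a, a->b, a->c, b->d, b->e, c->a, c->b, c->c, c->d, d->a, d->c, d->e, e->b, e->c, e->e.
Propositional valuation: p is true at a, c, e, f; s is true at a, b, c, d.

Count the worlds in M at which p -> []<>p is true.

Let φ = p -> []<>p. Evaluate φ at each world:
  a (successors {a, b, c}): φ is true.
  b (successors {d, e}): φ is true.
  c (successors {a, b, c, d}): φ is true.
  d (successors {a, c, e}): φ is true.
  e (successors {b, c, e}): φ is true.
  f (successors ∅): φ is true.
For instance, at c:
  At c: p is true, []<>p is true, so p -> []<>p is true.
    At c: []<>p requires <>p at every successor {a, b, c, d}.
      At a: <>p is true.
      At b: <>p is true.
      At c: <>p is true.
      At d: <>p is true.
    So []<>p is true at c.
Satisfying worlds: {a, b, c, d, e, f}

6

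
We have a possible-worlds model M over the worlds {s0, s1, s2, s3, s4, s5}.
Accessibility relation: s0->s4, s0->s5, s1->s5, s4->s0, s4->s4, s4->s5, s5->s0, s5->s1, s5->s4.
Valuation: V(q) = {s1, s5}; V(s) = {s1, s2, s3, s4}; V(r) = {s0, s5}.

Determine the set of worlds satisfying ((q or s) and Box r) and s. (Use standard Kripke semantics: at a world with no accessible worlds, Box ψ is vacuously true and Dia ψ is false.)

s1, s2, s3

Let φ = ((q or s) and Box r) and s. Evaluate φ at each world:
  s0 (successors {s4, s5}): φ is false.
  s1 (successors {s5}): φ is true.
  s2 (successors ∅): φ is true.
  s3 (successors ∅): φ is true.
  s4 (successors {s0, s4, s5}): φ is false.
  s5 (successors {s0, s1, s4}): φ is false.
For instance, at s0:
  At s0: (q or s) and Box r is false, s is false, so ((q or s) and Box r) and s is false.
    At s0: q or s is false, Box r is false, so (q or s) and Box r is false.
      At s0: Box r requires r at every successor {s4, s5}.
        r fails at s4, so Box r is false at s0.
Satisfying worlds: {s1, s2, s3}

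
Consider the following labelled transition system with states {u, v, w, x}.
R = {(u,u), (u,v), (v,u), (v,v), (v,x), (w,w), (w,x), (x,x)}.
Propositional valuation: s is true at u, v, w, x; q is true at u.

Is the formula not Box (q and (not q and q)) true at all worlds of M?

Recall that Box ψ holds at a world iff ψ holds at every accessible world, and Dia ψ holds iff ψ holds at some accessible world.
Let φ = not Box (q and (not q and q)). Evaluate φ at each world:
  u (successors {u, v}): φ is true.
  v (successors {u, v, x}): φ is true.
  w (successors {w, x}): φ is true.
  x (successors {x}): φ is true.
For instance, at v:
  At v: Box (q and (not q and q)) is false, so not Box (q and (not q and q)) is true.
    At v: Box (q and (not q and q)) requires q and (not q and q) at every successor {u, v, x}.
      q and (not q and q) fails at u, so Box (q and (not q and q)) is false at v.

Yes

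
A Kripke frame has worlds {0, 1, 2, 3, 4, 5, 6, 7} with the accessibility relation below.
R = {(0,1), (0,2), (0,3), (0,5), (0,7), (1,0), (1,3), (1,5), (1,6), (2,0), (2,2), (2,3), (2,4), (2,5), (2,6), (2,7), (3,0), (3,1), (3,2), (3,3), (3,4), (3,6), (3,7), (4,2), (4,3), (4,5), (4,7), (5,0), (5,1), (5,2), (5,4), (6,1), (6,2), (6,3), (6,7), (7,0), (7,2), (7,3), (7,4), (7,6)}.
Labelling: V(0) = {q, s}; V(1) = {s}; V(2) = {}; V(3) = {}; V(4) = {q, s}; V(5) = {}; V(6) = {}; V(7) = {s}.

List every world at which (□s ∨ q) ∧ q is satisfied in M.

0, 4

Let φ = (□s ∨ q) ∧ q. Evaluate φ at each world:
  0 (successors {1, 2, 3, 5, 7}): φ is true.
  1 (successors {0, 3, 5, 6}): φ is false.
  2 (successors {0, 2, 3, 4, 5, 6, 7}): φ is false.
  3 (successors {0, 1, 2, 3, 4, 6, 7}): φ is false.
  4 (successors {2, 3, 5, 7}): φ is true.
  5 (successors {0, 1, 2, 4}): φ is false.
  6 (successors {1, 2, 3, 7}): φ is false.
  7 (successors {0, 2, 3, 4, 6}): φ is false.
For instance, at 7:
  At 7: □s ∨ q is false, q is false, so (□s ∨ q) ∧ q is false.
    At 7: □s is false, q is false, so □s ∨ q is false.
      At 7: □s requires s at every successor {0, 2, 3, 4, 6}.
        s fails at 2, so □s is false at 7.
Satisfying worlds: {0, 4}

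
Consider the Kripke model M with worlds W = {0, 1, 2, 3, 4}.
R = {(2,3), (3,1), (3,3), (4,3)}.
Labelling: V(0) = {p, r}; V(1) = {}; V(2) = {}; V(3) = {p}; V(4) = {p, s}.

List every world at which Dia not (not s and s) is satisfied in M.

2, 3, 4

Let φ = Dia not (not s and s). Evaluate φ at each world:
  0 (successors ∅): φ is false.
  1 (successors ∅): φ is false.
  2 (successors {3}): φ is true.
  3 (successors {1, 3}): φ is true.
  4 (successors {3}): φ is true.
For instance, at 3:
  At 3: Dia not (not s and s) requires not (not s and s) at some successor in {1, 3}.
    not (not s and s) holds at 1, so Dia not (not s and s) is true at 3.
Satisfying worlds: {2, 3, 4}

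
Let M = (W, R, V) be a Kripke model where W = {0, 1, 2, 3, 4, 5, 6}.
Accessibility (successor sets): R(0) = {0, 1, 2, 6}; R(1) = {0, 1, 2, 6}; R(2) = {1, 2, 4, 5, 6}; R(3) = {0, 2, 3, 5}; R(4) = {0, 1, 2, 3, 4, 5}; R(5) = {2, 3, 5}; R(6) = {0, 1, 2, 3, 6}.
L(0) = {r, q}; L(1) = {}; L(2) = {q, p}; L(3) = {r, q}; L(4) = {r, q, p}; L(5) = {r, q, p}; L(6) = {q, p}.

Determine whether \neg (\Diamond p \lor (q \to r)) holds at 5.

No

At 5: \Diamond p \lor (q \to r) is true, so \neg (\Diamond p \lor (q \to r)) is false.
  At 5: \Diamond p is true, q \to r is true, so \Diamond p \lor (q \to r) is true.
    At 5: \Diamond p requires p at some successor in {2, 3, 5}.
      p holds at 2, so \Diamond p is true at 5.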